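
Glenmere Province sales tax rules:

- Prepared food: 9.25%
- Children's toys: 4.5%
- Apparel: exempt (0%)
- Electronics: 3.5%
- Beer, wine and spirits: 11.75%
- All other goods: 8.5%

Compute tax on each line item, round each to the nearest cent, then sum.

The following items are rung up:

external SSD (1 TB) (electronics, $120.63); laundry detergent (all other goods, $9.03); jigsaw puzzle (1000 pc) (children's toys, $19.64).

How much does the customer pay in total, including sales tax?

External SSD (1 TB) $120.63: electronics → 3.5% → $4.22
Laundry detergent $9.03: all other goods → 8.5% → $0.77
Jigsaw puzzle (1000 pc) $19.64: children's toys → 4.5% → $0.88
Subtotal = $149.30; tax = $5.87; total due = $155.17

$155.17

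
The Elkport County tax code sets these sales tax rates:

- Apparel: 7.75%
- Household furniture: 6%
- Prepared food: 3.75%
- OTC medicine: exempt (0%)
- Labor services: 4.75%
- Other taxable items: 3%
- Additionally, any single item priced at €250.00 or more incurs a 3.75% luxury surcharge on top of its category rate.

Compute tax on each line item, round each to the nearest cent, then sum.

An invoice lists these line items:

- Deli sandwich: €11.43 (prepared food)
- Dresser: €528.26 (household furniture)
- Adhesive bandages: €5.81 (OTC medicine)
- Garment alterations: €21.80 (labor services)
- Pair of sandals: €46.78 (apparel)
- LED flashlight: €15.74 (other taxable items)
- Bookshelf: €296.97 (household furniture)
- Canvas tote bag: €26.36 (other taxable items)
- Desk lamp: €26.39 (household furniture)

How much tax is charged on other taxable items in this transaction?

LED flashlight €15.74: other taxable items → 3% → €0.47
Canvas tote bag €26.36: other taxable items → 3% → €0.79
Tax on other taxable items = €0.47 + €0.79 = €1.26

€1.26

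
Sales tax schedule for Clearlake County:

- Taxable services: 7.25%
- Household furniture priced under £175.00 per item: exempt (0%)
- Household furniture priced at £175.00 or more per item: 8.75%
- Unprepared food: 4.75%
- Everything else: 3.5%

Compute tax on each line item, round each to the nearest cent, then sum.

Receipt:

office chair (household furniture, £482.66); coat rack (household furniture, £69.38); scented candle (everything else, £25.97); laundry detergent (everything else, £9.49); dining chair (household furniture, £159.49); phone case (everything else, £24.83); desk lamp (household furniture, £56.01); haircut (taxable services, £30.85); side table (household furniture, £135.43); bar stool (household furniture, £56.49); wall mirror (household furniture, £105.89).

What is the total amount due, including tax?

Office chair £482.66: household furniture, £175.00 or more → 8.75% → £42.23
Coat rack £69.38: household furniture, under £175.00 → 0% → £0.00
Scented candle £25.97: everything else → 3.5% → £0.91
Laundry detergent £9.49: everything else → 3.5% → £0.33
Dining chair £159.49: household furniture, under £175.00 → 0% → £0.00
Phone case £24.83: everything else → 3.5% → £0.87
Desk lamp £56.01: household furniture, under £175.00 → 0% → £0.00
Haircut £30.85: taxable services → 7.25% → £2.24
Side table £135.43: household furniture, under £175.00 → 0% → £0.00
Bar stool £56.49: household furniture, under £175.00 → 0% → £0.00
Wall mirror £105.89: household furniture, under £175.00 → 0% → £0.00
Subtotal = £1156.49; tax = £46.58; total due = £1203.07

£1203.07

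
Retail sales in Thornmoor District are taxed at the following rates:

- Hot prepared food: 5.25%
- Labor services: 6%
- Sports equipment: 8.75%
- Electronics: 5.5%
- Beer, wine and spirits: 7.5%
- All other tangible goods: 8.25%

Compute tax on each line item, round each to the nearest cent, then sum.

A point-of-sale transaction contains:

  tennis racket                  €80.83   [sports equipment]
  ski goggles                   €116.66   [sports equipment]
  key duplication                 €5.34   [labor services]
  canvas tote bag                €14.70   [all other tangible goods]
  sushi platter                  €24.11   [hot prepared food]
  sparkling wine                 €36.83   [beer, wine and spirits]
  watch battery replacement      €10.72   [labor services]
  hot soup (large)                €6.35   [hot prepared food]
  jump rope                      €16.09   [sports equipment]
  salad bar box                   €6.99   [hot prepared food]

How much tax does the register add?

€25.59

Tennis racket €80.83: sports equipment → 8.75% → €7.07
Ski goggles €116.66: sports equipment → 8.75% → €10.21
Key duplication €5.34: labor services → 6% → €0.32
Canvas tote bag €14.70: all other tangible goods → 8.25% → €1.21
Sushi platter €24.11: hot prepared food → 5.25% → €1.27
Sparkling wine €36.83: beer, wine and spirits → 7.5% → €2.76
Watch battery replacement €10.72: labor services → 6% → €0.64
Hot soup (large) €6.35: hot prepared food → 5.25% → €0.33
Jump rope €16.09: sports equipment → 8.75% → €1.41
Salad bar box €6.99: hot prepared food → 5.25% → €0.37
Total tax = €7.07 + €10.21 + €0.32 + €1.21 + €1.27 + €2.76 + €0.64 + €0.33 + €1.41 + €0.37 = €25.59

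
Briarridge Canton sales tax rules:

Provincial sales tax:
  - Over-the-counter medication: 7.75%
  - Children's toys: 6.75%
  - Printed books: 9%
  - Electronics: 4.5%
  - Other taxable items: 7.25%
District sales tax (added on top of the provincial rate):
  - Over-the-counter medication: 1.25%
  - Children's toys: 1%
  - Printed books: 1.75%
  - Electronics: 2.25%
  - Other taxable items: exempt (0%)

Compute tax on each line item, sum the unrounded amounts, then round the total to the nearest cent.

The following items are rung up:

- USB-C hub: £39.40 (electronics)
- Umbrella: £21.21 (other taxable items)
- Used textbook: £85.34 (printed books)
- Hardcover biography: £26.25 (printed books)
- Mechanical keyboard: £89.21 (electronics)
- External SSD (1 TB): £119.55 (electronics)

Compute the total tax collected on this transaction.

USB-C hub £39.40: electronics → 4.5% + 2.25% district = 6.75% → £2.6595
Umbrella £21.21: other taxable items → 7.25% + 0% district = 7.25% → £1.537725
Used textbook £85.34: printed books → 9% + 1.75% district = 10.75% → £9.17405
Hardcover biography £26.25: printed books → 9% + 1.75% district = 10.75% → £2.821875
Mechanical keyboard £89.21: electronics → 4.5% + 2.25% district = 6.75% → £6.021675
External SSD (1 TB) £119.55: electronics → 4.5% + 2.25% district = 6.75% → £8.069625
Unrounded tax sum = £30.28445 → £30.28

£30.28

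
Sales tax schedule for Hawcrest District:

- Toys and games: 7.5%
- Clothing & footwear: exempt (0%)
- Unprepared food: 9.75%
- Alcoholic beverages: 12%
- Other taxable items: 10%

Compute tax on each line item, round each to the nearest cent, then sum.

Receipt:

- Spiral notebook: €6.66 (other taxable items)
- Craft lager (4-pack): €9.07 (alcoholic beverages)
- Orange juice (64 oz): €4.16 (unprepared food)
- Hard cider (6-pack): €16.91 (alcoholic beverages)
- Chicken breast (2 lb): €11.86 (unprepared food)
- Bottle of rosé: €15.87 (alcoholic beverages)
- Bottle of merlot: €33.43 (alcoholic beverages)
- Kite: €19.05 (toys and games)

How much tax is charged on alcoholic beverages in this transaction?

€9.03

Craft lager (4-pack) €9.07: alcoholic beverages → 12% → €1.09
Hard cider (6-pack) €16.91: alcoholic beverages → 12% → €2.03
Bottle of rosé €15.87: alcoholic beverages → 12% → €1.90
Bottle of merlot €33.43: alcoholic beverages → 12% → €4.01
Tax on alcoholic beverages = €1.09 + €2.03 + €1.90 + €4.01 = €9.03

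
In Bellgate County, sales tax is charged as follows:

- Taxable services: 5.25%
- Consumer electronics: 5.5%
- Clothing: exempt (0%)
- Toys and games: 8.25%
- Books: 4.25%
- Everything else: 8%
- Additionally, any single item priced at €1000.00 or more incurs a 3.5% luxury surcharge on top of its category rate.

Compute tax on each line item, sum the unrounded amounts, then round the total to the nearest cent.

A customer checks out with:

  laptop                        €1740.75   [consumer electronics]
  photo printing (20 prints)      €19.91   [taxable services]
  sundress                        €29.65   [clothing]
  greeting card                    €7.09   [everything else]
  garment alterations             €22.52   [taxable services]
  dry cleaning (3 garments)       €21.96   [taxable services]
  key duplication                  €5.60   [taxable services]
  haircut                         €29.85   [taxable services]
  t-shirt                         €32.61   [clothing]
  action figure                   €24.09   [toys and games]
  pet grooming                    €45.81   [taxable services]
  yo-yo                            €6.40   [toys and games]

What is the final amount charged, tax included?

Laptop €1740.75: consumer electronics → 5.5% + 3.5% surcharge = 9% → €156.6675
Photo printing (20 prints) €19.91: taxable services → 5.25% → €1.045275
Sundress €29.65: clothing → 0% → €0.00
Greeting card €7.09: everything else → 8% → €0.5672
Garment alterations €22.52: taxable services → 5.25% → €1.1823
Dry cleaning (3 garments) €21.96: taxable services → 5.25% → €1.1529
Key duplication €5.60: taxable services → 5.25% → €0.294
Haircut €29.85: taxable services → 5.25% → €1.567125
T-shirt €32.61: clothing → 0% → €0.00
Action figure €24.09: toys and games → 8.25% → €1.987425
Pet grooming €45.81: taxable services → 5.25% → €2.405025
Yo-yo €6.40: toys and games → 8.25% → €0.528
Subtotal = €1986.24; unrounded tax = €167.39675 → €167.40; total due = €2153.64

€2153.64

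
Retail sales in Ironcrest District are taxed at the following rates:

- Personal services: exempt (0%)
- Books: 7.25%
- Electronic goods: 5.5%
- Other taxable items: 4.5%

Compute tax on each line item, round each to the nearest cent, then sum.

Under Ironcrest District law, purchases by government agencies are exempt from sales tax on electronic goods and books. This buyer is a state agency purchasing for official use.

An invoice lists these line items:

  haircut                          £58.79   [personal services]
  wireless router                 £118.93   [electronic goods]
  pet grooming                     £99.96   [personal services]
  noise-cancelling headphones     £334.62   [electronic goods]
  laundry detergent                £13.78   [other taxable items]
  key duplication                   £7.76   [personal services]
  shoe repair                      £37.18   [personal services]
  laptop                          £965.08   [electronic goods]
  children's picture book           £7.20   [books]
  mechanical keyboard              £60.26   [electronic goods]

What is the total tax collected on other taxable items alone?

£0.62

Laundry detergent £13.78: other taxable items → 4.5% → £0.62
Tax on other taxable items = £0.62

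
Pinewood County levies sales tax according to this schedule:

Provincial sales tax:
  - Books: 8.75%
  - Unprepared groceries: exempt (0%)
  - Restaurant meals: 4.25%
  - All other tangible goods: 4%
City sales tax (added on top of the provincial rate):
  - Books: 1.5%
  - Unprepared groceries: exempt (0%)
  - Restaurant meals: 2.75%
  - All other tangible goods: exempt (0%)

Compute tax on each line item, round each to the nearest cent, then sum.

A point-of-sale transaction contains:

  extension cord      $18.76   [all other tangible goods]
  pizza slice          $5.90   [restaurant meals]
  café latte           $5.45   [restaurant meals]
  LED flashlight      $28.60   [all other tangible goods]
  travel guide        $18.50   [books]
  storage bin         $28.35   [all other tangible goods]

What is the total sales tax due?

$5.71

Extension cord $18.76: all other tangible goods → 4% + 0% city = 4% → $0.75
Pizza slice $5.90: restaurant meals → 4.25% + 2.75% city = 7% → $0.41
Café latte $5.45: restaurant meals → 4.25% + 2.75% city = 7% → $0.38
LED flashlight $28.60: all other tangible goods → 4% + 0% city = 4% → $1.14
Travel guide $18.50: books → 8.75% + 1.5% city = 10.25% → $1.90
Storage bin $28.35: all other tangible goods → 4% + 0% city = 4% → $1.13
Total tax = $0.75 + $0.41 + $0.38 + $1.14 + $1.90 + $1.13 = $5.71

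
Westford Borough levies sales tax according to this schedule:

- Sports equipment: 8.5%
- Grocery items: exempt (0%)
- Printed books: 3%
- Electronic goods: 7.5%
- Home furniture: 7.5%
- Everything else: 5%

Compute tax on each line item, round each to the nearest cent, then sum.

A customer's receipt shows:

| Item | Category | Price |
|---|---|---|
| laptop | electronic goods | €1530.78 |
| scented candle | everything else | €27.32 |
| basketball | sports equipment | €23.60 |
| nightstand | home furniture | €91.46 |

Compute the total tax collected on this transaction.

Laptop €1530.78: electronic goods → 7.5% → €114.81
Scented candle €27.32: everything else → 5% → €1.37
Basketball €23.60: sports equipment → 8.5% → €2.01
Nightstand €91.46: home furniture → 7.5% → €6.86
Total tax = €114.81 + €1.37 + €2.01 + €6.86 = €125.05

€125.05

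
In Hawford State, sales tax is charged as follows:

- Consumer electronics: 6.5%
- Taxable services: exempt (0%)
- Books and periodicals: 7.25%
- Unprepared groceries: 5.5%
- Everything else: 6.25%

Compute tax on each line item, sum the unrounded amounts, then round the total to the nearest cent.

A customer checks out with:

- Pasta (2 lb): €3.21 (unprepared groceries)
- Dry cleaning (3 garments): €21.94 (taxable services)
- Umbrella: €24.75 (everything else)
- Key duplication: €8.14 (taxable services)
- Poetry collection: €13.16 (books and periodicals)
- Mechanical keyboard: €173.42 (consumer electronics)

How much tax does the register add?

€13.95

Pasta (2 lb) €3.21: unprepared groceries → 5.5% → €0.17655
Dry cleaning (3 garments) €21.94: taxable services → 0% → €0.00
Umbrella €24.75: everything else → 6.25% → €1.546875
Key duplication €8.14: taxable services → 0% → €0.00
Poetry collection €13.16: books and periodicals → 7.25% → €0.9541
Mechanical keyboard €173.42: consumer electronics → 6.5% → €11.2723
Unrounded tax sum = €13.949825 → €13.95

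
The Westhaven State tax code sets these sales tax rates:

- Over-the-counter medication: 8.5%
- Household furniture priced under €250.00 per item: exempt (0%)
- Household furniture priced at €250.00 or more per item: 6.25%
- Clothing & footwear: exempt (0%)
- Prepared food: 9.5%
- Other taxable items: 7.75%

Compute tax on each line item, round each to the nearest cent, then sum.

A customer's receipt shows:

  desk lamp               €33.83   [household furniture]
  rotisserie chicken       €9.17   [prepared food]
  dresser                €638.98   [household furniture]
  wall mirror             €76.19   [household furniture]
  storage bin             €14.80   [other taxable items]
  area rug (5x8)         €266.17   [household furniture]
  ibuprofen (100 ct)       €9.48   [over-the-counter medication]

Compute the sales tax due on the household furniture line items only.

Desk lamp €33.83: household furniture, under €250.00 → 0% → €0.00
Dresser €638.98: household furniture, €250.00 or more → 6.25% → €39.94
Wall mirror €76.19: household furniture, under €250.00 → 0% → €0.00
Area rug (5x8) €266.17: household furniture, €250.00 or more → 6.25% → €16.64
Tax on household furniture = €0.00 + €39.94 + €0.00 + €16.64 = €56.58

€56.58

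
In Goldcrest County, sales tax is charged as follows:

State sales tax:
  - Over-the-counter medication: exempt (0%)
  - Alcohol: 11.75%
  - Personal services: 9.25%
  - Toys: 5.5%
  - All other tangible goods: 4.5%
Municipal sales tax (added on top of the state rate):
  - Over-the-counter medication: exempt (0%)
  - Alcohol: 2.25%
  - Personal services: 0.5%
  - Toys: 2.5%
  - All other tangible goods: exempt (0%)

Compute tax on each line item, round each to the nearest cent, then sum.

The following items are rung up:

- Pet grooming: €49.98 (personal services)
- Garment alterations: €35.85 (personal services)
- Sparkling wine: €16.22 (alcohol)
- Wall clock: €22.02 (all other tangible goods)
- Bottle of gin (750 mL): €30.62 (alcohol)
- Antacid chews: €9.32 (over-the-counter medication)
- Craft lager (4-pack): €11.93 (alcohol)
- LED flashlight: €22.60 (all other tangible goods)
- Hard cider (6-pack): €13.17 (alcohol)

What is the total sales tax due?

Pet grooming €49.98: personal services → 9.25% + 0.5% municipal = 9.75% → €4.87
Garment alterations €35.85: personal services → 9.25% + 0.5% municipal = 9.75% → €3.50
Sparkling wine €16.22: alcohol → 11.75% + 2.25% municipal = 14% → €2.27
Wall clock €22.02: all other tangible goods → 4.5% + 0% municipal = 4.5% → €0.99
Bottle of gin (750 mL) €30.62: alcohol → 11.75% + 2.25% municipal = 14% → €4.29
Antacid chews €9.32: over-the-counter medication → 0% + 0% municipal = 0% → €0.00
Craft lager (4-pack) €11.93: alcohol → 11.75% + 2.25% municipal = 14% → €1.67
LED flashlight €22.60: all other tangible goods → 4.5% + 0% municipal = 4.5% → €1.02
Hard cider (6-pack) €13.17: alcohol → 11.75% + 2.25% municipal = 14% → €1.84
Total tax = €4.87 + €3.50 + €2.27 + €0.99 + €4.29 + €1.67 + €1.02 + €1.84 = €20.45

€20.45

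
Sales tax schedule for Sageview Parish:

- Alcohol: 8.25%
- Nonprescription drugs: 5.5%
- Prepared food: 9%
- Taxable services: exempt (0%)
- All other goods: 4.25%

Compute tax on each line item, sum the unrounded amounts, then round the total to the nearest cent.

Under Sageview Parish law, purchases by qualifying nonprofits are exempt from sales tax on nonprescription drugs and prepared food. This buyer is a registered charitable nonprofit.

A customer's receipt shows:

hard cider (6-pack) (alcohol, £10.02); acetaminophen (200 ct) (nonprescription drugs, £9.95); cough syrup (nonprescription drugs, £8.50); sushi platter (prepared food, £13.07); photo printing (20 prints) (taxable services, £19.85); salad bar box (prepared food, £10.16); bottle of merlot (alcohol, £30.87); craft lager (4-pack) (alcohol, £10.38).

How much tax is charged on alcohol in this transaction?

Hard cider (6-pack) £10.02: alcohol → 8.25% → £0.82665
Bottle of merlot £30.87: alcohol → 8.25% → £2.546775
Craft lager (4-pack) £10.38: alcohol → 8.25% → £0.85635
Tax on alcohol: unrounded sum = £4.229775 → £4.23

£4.23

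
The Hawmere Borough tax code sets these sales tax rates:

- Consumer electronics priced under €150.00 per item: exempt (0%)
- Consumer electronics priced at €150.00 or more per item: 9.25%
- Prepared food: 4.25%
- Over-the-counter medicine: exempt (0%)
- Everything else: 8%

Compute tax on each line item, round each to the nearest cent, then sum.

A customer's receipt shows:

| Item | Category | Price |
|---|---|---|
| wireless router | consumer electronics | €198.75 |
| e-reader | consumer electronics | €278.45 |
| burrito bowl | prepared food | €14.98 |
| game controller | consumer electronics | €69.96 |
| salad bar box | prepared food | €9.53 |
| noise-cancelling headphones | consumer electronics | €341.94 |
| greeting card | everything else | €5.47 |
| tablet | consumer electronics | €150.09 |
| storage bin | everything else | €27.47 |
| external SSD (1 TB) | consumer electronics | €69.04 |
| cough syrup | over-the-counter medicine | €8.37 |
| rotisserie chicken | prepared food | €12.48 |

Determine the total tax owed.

Wireless router €198.75: consumer electronics, €150.00 or more → 9.25% → €18.38
E-reader €278.45: consumer electronics, €150.00 or more → 9.25% → €25.76
Burrito bowl €14.98: prepared food → 4.25% → €0.64
Game controller €69.96: consumer electronics, under €150.00 → 0% → €0.00
Salad bar box €9.53: prepared food → 4.25% → €0.41
Noise-cancelling headphones €341.94: consumer electronics, €150.00 or more → 9.25% → €31.63
Greeting card €5.47: everything else → 8% → €0.44
Tablet €150.09: consumer electronics, €150.00 or more → 9.25% → €13.88
Storage bin €27.47: everything else → 8% → €2.20
External SSD (1 TB) €69.04: consumer electronics, under €150.00 → 0% → €0.00
Cough syrup €8.37: over-the-counter medicine → 0% → €0.00
Rotisserie chicken €12.48: prepared food → 4.25% → €0.53
Total tax = €18.38 + €25.76 + €0.64 + €0.41 + €31.63 + €0.44 + €13.88 + €2.20 + €0.53 = €93.87

€93.87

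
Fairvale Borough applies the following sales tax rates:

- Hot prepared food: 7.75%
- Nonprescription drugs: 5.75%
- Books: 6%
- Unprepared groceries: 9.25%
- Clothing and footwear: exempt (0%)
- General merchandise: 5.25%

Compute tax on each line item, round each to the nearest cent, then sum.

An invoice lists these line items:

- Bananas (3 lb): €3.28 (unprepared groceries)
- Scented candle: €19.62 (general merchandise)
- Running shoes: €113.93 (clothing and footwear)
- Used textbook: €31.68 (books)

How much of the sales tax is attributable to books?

€1.90

Used textbook €31.68: books → 6% → €1.90
Tax on books = €1.90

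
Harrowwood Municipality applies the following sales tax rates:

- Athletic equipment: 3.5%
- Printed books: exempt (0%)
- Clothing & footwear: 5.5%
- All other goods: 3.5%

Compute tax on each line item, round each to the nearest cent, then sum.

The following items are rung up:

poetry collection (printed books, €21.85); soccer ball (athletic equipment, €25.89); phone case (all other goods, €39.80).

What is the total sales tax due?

€2.30

Poetry collection €21.85: printed books → 0% → €0.00
Soccer ball €25.89: athletic equipment → 3.5% → €0.91
Phone case €39.80: all other goods → 3.5% → €1.39
Total tax = €0.91 + €1.39 = €2.30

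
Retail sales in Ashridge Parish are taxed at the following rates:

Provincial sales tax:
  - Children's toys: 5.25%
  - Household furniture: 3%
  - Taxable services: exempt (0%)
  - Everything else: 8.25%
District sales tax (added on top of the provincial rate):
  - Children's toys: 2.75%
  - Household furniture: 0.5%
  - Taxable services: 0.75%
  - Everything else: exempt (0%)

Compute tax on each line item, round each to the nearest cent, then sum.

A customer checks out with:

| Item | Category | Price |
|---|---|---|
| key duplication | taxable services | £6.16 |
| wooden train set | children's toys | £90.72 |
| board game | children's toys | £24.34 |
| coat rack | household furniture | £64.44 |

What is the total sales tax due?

Key duplication £6.16: taxable services → 0% + 0.75% district = 0.75% → £0.05
Wooden train set £90.72: children's toys → 5.25% + 2.75% district = 8% → £7.26
Board game £24.34: children's toys → 5.25% + 2.75% district = 8% → £1.95
Coat rack £64.44: household furniture → 3% + 0.5% district = 3.5% → £2.26
Total tax = £0.05 + £7.26 + £1.95 + £2.26 = £11.52

£11.52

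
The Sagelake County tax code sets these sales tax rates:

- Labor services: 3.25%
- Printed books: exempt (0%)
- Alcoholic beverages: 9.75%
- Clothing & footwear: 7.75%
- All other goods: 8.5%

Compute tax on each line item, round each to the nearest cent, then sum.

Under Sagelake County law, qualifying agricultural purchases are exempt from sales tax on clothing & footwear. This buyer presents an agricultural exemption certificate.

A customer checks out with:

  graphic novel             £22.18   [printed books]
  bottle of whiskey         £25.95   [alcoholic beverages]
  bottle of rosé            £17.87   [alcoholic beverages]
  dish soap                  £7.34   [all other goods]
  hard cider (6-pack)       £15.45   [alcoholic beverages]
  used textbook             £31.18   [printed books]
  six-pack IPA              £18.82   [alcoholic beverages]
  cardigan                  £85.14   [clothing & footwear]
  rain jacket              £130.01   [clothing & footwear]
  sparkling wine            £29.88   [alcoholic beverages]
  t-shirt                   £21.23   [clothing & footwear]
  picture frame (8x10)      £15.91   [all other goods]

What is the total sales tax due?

Graphic novel £22.18: printed books → 0% → £0.00
Bottle of whiskey £25.95: alcoholic beverages → 9.75% → £2.53
Bottle of rosé £17.87: alcoholic beverages → 9.75% → £1.74
Dish soap £7.34: all other goods → 8.5% → £0.62
Hard cider (6-pack) £15.45: alcoholic beverages → 9.75% → £1.51
Used textbook £31.18: printed books → 0% → £0.00
Six-pack IPA £18.82: alcoholic beverages → 9.75% → £1.83
Cardigan £85.14: clothing & footwear, buyer-exempt → 0% → £0.00
Rain jacket £130.01: clothing & footwear, buyer-exempt → 0% → £0.00
Sparkling wine £29.88: alcoholic beverages → 9.75% → £2.91
T-shirt £21.23: clothing & footwear, buyer-exempt → 0% → £0.00
Picture frame (8x10) £15.91: all other goods → 8.5% → £1.35
Total tax = £2.53 + £1.74 + £0.62 + £1.51 + £1.83 + £2.91 + £1.35 = £12.49

£12.49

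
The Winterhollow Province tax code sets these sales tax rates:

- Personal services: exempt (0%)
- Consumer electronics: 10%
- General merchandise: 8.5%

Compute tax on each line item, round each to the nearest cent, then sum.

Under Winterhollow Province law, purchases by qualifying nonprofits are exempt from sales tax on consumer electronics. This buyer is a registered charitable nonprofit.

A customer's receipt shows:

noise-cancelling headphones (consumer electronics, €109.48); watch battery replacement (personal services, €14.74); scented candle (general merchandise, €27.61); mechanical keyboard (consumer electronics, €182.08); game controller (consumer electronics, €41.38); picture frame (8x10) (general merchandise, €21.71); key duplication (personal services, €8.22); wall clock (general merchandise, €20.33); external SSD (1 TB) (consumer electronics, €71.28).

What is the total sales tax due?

Noise-cancelling headphones €109.48: consumer electronics, buyer-exempt → 0% → €0.00
Watch battery replacement €14.74: personal services → 0% → €0.00
Scented candle €27.61: general merchandise → 8.5% → €2.35
Mechanical keyboard €182.08: consumer electronics, buyer-exempt → 0% → €0.00
Game controller €41.38: consumer electronics, buyer-exempt → 0% → €0.00
Picture frame (8x10) €21.71: general merchandise → 8.5% → €1.85
Key duplication €8.22: personal services → 0% → €0.00
Wall clock €20.33: general merchandise → 8.5% → €1.73
External SSD (1 TB) €71.28: consumer electronics, buyer-exempt → 0% → €0.00
Total tax = €2.35 + €1.85 + €1.73 = €5.93

€5.93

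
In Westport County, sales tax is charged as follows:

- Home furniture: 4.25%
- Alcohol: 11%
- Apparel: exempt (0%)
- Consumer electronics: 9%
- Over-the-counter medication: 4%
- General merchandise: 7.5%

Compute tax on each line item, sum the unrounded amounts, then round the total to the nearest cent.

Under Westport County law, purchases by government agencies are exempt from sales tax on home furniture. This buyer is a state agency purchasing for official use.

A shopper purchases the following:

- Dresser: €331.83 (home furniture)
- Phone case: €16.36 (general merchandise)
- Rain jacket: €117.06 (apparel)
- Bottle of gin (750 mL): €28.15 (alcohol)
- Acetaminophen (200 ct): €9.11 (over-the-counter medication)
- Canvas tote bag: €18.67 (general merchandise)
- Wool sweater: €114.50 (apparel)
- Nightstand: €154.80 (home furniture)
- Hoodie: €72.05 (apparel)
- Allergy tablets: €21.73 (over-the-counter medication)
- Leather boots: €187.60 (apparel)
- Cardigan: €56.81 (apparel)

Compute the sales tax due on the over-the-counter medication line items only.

Acetaminophen (200 ct) €9.11: over-the-counter medication → 4% → €0.3644
Allergy tablets €21.73: over-the-counter medication → 4% → €0.8692
Tax on over-the-counter medication: unrounded sum = €1.2336 → €1.23

€1.23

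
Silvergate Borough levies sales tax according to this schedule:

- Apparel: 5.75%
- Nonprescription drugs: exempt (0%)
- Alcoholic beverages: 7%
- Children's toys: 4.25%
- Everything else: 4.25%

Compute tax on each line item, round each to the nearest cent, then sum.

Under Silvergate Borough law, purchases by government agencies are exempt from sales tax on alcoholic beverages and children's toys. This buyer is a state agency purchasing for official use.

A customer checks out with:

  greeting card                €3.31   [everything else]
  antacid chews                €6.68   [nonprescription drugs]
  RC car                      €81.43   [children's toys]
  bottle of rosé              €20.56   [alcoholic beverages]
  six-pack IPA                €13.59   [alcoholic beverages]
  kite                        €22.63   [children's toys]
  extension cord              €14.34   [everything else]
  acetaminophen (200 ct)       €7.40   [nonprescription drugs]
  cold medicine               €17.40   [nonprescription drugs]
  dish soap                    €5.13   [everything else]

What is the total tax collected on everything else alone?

Greeting card €3.31: everything else → 4.25% → €0.14
Extension cord €14.34: everything else → 4.25% → €0.61
Dish soap €5.13: everything else → 4.25% → €0.22
Tax on everything else = €0.14 + €0.61 + €0.22 = €0.97

€0.97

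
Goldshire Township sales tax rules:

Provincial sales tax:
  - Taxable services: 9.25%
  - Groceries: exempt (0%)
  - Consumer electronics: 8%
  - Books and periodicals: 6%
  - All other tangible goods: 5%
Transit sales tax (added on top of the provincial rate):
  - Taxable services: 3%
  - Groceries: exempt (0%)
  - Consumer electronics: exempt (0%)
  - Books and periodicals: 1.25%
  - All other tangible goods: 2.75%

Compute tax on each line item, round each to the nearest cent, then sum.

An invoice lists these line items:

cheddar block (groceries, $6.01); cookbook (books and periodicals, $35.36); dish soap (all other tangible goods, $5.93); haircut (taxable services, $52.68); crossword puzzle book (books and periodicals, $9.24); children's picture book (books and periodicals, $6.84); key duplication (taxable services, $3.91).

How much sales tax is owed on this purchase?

Cheddar block $6.01: groceries → 0% + 0% transit = 0% → $0.00
Cookbook $35.36: books and periodicals → 6% + 1.25% transit = 7.25% → $2.56
Dish soap $5.93: all other tangible goods → 5% + 2.75% transit = 7.75% → $0.46
Haircut $52.68: taxable services → 9.25% + 3% transit = 12.25% → $6.45
Crossword puzzle book $9.24: books and periodicals → 6% + 1.25% transit = 7.25% → $0.67
Children's picture book $6.84: books and periodicals → 6% + 1.25% transit = 7.25% → $0.50
Key duplication $3.91: taxable services → 9.25% + 3% transit = 12.25% → $0.48
Total tax = $2.56 + $0.46 + $6.45 + $0.67 + $0.50 + $0.48 = $11.12

$11.12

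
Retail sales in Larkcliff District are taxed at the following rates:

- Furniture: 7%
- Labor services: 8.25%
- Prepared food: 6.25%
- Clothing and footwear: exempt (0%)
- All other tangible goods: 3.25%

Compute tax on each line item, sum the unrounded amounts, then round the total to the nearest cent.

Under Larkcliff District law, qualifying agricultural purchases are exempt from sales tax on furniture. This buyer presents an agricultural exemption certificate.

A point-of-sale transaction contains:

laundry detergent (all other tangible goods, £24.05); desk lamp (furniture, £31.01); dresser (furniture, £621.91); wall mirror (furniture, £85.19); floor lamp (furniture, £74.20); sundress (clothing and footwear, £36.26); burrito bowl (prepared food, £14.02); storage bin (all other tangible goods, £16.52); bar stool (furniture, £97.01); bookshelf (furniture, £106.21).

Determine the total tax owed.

£2.19

Laundry detergent £24.05: all other tangible goods → 3.25% → £0.781625
Desk lamp £31.01: furniture, buyer-exempt → 0% → £0.00
Dresser £621.91: furniture, buyer-exempt → 0% → £0.00
Wall mirror £85.19: furniture, buyer-exempt → 0% → £0.00
Floor lamp £74.20: furniture, buyer-exempt → 0% → £0.00
Sundress £36.26: clothing and footwear → 0% → £0.00
Burrito bowl £14.02: prepared food → 6.25% → £0.87625
Storage bin £16.52: all other tangible goods → 3.25% → £0.5369
Bar stool £97.01: furniture, buyer-exempt → 0% → £0.00
Bookshelf £106.21: furniture, buyer-exempt → 0% → £0.00
Unrounded tax sum = £2.194775 → £2.19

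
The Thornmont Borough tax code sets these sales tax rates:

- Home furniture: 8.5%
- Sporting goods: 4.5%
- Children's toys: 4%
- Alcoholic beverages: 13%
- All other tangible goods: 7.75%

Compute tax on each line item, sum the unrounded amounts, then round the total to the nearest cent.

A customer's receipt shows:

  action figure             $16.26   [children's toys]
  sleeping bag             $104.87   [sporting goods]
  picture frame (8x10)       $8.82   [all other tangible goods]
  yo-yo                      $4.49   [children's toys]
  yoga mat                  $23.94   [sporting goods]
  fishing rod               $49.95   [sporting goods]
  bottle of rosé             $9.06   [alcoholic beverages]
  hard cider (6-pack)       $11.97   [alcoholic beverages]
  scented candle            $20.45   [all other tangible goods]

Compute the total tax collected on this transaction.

Action figure $16.26: children's toys → 4% → $0.6504
Sleeping bag $104.87: sporting goods → 4.5% → $4.71915
Picture frame (8x10) $8.82: all other tangible goods → 7.75% → $0.68355
Yo-yo $4.49: children's toys → 4% → $0.1796
Yoga mat $23.94: sporting goods → 4.5% → $1.0773
Fishing rod $49.95: sporting goods → 4.5% → $2.24775
Bottle of rosé $9.06: alcoholic beverages → 13% → $1.1778
Hard cider (6-pack) $11.97: alcoholic beverages → 13% → $1.5561
Scented candle $20.45: all other tangible goods → 7.75% → $1.584875
Unrounded tax sum = $13.876525 → $13.88

$13.88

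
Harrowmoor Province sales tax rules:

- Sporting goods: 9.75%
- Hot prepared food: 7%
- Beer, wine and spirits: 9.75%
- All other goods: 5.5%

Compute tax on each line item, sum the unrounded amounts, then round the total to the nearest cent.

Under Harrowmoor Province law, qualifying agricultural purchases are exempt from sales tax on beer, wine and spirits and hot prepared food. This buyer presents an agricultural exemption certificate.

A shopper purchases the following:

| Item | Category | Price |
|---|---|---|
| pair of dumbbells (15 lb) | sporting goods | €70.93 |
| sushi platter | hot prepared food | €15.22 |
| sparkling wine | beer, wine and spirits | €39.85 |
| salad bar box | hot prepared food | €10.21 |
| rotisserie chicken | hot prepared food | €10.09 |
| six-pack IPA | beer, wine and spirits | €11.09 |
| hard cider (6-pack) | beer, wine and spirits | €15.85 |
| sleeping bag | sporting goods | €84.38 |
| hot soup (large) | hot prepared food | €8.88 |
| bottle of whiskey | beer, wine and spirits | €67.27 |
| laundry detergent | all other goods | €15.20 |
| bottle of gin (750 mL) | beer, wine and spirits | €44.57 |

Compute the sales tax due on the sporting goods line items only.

€15.14

Pair of dumbbells (15 lb) €70.93: sporting goods → 9.75% → €6.915675
Sleeping bag €84.38: sporting goods → 9.75% → €8.22705
Tax on sporting goods: unrounded sum = €15.142725 → €15.14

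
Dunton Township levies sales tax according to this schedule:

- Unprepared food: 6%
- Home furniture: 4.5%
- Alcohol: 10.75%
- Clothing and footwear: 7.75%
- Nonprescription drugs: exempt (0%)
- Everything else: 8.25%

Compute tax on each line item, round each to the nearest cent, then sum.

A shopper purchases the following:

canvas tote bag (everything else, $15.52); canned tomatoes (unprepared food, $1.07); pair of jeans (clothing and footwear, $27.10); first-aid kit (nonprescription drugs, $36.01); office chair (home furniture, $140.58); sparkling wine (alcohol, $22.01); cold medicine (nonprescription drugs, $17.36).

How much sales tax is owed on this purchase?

$12.14

Canvas tote bag $15.52: everything else → 8.25% → $1.28
Canned tomatoes $1.07: unprepared food → 6% → $0.06
Pair of jeans $27.10: clothing and footwear → 7.75% → $2.10
First-aid kit $36.01: nonprescription drugs → 0% → $0.00
Office chair $140.58: home furniture → 4.5% → $6.33
Sparkling wine $22.01: alcohol → 10.75% → $2.37
Cold medicine $17.36: nonprescription drugs → 0% → $0.00
Total tax = $1.28 + $0.06 + $2.10 + $6.33 + $2.37 = $12.14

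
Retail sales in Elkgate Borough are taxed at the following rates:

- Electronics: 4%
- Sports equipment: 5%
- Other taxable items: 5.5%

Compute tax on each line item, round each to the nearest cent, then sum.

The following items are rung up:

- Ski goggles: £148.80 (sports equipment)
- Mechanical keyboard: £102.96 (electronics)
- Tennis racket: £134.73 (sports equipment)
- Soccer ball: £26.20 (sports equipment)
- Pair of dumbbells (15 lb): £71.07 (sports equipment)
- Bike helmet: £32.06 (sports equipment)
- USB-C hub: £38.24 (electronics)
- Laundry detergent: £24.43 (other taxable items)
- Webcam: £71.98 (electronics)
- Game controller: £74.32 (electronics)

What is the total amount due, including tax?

Ski goggles £148.80: sports equipment → 5% → £7.44
Mechanical keyboard £102.96: electronics → 4% → £4.12
Tennis racket £134.73: sports equipment → 5% → £6.74
Soccer ball £26.20: sports equipment → 5% → £1.31
Pair of dumbbells (15 lb) £71.07: sports equipment → 5% → £3.55
Bike helmet £32.06: sports equipment → 5% → £1.60
USB-C hub £38.24: electronics → 4% → £1.53
Laundry detergent £24.43: other taxable items → 5.5% → £1.34
Webcam £71.98: electronics → 4% → £2.88
Game controller £74.32: electronics → 4% → £2.97
Subtotal = £724.79; tax = £33.48; total due = £758.27

£758.27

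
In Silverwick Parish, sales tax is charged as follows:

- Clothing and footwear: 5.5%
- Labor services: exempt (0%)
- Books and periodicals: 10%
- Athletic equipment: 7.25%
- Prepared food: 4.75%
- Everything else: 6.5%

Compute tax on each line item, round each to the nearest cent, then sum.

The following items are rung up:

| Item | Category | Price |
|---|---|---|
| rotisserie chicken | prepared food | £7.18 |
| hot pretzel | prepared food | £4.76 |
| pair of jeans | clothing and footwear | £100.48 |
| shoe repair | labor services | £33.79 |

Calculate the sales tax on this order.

£6.10

Rotisserie chicken £7.18: prepared food → 4.75% → £0.34
Hot pretzel £4.76: prepared food → 4.75% → £0.23
Pair of jeans £100.48: clothing and footwear → 5.5% → £5.53
Shoe repair £33.79: labor services → 0% → £0.00
Total tax = £0.34 + £0.23 + £5.53 = £6.10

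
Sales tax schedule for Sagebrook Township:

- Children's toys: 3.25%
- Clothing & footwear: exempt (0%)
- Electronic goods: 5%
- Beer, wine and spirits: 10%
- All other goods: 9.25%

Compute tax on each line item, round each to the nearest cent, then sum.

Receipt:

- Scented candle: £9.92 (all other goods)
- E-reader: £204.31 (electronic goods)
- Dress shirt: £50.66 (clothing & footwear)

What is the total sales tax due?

Scented candle £9.92: all other goods → 9.25% → £0.92
E-reader £204.31: electronic goods → 5% → £10.22
Dress shirt £50.66: clothing & footwear → 0% → £0.00
Total tax = £0.92 + £10.22 = £11.14

£11.14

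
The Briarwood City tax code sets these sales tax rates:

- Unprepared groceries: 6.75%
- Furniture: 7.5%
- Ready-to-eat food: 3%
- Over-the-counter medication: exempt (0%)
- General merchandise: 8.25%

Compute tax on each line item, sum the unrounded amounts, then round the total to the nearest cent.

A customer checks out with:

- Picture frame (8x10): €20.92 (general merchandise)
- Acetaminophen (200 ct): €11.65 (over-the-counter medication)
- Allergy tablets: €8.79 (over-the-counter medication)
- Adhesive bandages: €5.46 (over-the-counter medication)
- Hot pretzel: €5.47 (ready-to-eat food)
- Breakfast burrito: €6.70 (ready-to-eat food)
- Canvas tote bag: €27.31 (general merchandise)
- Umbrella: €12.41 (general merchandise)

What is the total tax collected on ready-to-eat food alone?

€0.37

Hot pretzel €5.47: ready-to-eat food → 3% → €0.1641
Breakfast burrito €6.70: ready-to-eat food → 3% → €0.201
Tax on ready-to-eat food: unrounded sum = €0.3651 → €0.37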